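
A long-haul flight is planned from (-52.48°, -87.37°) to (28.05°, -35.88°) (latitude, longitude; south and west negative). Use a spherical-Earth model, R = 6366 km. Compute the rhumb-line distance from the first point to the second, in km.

Δψ = ln[tan(π/4+φ₂/2)/tan(π/4+φ₁/2)] = +1.5902;  Δφ = +1.4055 rad,  Δλ = +0.8987 rad
q = Δφ/Δψ = 0.8838
d = R·√(Δφ² + q²Δλ²) = 6366·1.61442 = 10277 km

10277 km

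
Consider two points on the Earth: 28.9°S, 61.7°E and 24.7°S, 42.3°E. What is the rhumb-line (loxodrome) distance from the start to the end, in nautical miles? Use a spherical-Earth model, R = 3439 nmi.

Δψ = ln[tan(π/4+φ₂/2)/tan(π/4+φ₁/2)] = +0.0822;  Δφ = +0.0733 rad,  Δλ = -0.3386 rad
q = Δφ/Δψ = 0.8923
d = R·√(Δφ² + q²Δλ²) = 3439·0.31089 = 1069 nmi

1069 nmi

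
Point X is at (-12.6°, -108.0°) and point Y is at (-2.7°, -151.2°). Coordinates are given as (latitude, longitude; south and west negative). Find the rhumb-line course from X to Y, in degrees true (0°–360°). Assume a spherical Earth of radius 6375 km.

283.0°

Meridional parts: M(φ₁)=-0.2217, M(φ₂)=-0.0471 → ΔM = +0.1746;  Δλ = -0.7540 rad
tan C = Δλ / ΔM = -4.3192 → C = 283.04°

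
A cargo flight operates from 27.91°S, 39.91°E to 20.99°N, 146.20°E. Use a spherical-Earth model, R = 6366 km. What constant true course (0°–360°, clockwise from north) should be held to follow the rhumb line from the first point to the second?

Meridional parts: M(φ₁)=-0.5076, M(φ₂)=+0.3748 → ΔM = +0.8824;  Δλ = +1.8551 rad
tan C = Δλ / ΔM = +2.1023 → C = 64.56°

64.6°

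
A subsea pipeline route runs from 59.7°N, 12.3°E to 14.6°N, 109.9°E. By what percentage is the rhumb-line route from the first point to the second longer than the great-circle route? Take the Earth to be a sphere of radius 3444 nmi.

Great circle: σ = 1.4171 rad → d_gc = Rσ = 4880.6 nmi
Rhumb: Δφ = -0.7871, Δλ = +1.7034, Δψ = -1.0489, q = Δφ/Δψ = 0.7504 → d_rh = R√(Δφ²+q²Δλ²) = 5170.3 nmi
Excess = (5170.3 − 4880.6) / 4880.6 = 289.7 / 4880.6 = 5.94% ≈ 5.9%

5.9%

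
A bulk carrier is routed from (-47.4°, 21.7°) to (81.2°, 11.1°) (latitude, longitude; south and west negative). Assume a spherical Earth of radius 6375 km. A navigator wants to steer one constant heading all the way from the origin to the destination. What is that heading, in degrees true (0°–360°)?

Δψ = ln[tan(π/4+φ₂/2)/tan(π/4+φ₁/2)] = +3.5066
Δλ = -0.1850 rad (taken the short way round)
course = atan2(Δλ, Δψ) = 356.98°

357.0°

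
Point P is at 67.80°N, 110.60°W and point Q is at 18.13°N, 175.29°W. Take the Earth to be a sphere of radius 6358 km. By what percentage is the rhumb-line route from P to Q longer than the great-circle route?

2.9%

Great circle: σ = 1.1134 rad → d_gc = Rσ = 7079.0 km
Rhumb: Δφ = -0.8669, Δλ = -1.1291, Δψ = -1.3068, q = Δφ/Δψ = 0.6634 → d_rh = R√(Δφ²+q²Δλ²) = 7284.0 km
Excess = (7284.0 − 7079.0) / 7079.0 = 205.0 / 7079.0 = 2.90% ≈ 2.9%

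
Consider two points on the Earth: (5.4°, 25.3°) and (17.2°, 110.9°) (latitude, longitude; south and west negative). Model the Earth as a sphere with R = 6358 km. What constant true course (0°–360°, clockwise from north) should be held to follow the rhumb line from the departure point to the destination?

82.0°

Δψ = ln[tan(π/4+φ₂/2)/tan(π/4+φ₁/2)] = +0.2104
Δλ = +1.4940 rad (taken the short way round)
course = atan2(Δλ, Δψ) = 81.98°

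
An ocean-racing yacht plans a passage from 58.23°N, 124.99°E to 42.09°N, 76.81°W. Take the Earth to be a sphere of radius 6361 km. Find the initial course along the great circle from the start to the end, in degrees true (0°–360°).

θ = atan2( sin Δλ·cos φ₂ ,  cos φ₁ sin φ₂ − sin φ₁ cos φ₂ cos Δλ )
  = atan2(+0.2756, +0.9387) = 16.36°

16.4°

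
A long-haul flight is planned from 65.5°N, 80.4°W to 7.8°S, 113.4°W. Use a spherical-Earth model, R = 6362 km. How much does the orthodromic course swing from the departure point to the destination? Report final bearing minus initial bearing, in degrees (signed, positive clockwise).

-20.2°

At departure: θ₁ = atan2(sin Δλ cos φ₂, cos φ₁ sin φ₂ − sin φ₁ cos φ₂ cos Δλ) = 213.59°
At arrival: θ₂ = atan2(sin Δλ cos φ₁, −cos φ₂ sin φ₁ + sin φ₂ cos φ₁ cos Δλ) = 193.39°
Δθ = θ₂ − θ₁ = -20.2°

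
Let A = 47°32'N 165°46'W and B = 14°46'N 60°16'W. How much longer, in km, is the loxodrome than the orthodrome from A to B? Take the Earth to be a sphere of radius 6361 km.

531 km

Great circle: cos σ = sin φ₁ sin φ₂ + cos φ₁ cos φ₂ cos Δλ,  σ = 1.5572 rad → d_gc = 9905.6 km
Rhumb line: Δψ = -0.6847, q = Δφ/Δψ = 0.8352, d_rh = R√(Δφ²+q²Δλ²) = 10437.0 km
Excess = 10437.0 − 9905.6 = 531.4 ≈ 531 km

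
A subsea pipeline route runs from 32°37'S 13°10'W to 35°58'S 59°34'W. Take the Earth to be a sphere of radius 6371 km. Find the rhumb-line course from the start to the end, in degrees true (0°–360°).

Meridional parts: M(φ₁)=-0.6028, M(φ₂)=-0.6736 → ΔM = -0.0708;  Δλ = -0.8098 rad
tan C = Δλ / ΔM = +11.4401 → C = 265.00°

265.0°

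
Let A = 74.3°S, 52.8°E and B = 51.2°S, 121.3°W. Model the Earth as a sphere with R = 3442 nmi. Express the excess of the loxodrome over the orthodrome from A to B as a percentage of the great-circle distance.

43.9%

Great circle: σ = 0.9501 rad → d_gc = Rσ = 3270.2 nmi
Rhumb: Δφ = +0.4032, Δλ = -3.0386, Δψ = +0.9377, q = Δφ/Δψ = 0.4299 → d_rh = R√(Δφ²+q²Δλ²) = 4705.9 nmi
Excess = (4705.9 − 3270.2) / 3270.2 = 1435.7 / 3270.2 = 43.90% ≈ 43.9%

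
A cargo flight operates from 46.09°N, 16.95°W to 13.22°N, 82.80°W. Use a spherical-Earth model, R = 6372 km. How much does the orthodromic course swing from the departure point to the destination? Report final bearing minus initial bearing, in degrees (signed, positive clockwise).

At departure: θ₁ = atan2(sin Δλ cos φ₂, cos φ₁ sin φ₂ − sin φ₁ cos φ₂ cos Δλ) = 261.78°
At arrival: θ₂ = atan2(sin Δλ cos φ₁, −cos φ₂ sin φ₁ + sin φ₂ cos φ₁ cos Δλ) = 224.84°
Δθ = θ₂ − θ₁ = -36.9°

-36.9°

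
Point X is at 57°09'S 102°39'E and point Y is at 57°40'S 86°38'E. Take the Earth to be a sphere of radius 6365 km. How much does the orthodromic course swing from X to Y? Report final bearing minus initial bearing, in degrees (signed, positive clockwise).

+13.5°

At departure: θ₁ = atan2(sin Δλ cos φ₂, cos φ₁ sin φ₂ − sin φ₁ cos φ₂ cos Δλ) = 259.84°
At arrival: θ₂ = atan2(sin Δλ cos φ₁, −cos φ₂ sin φ₁ + sin φ₂ cos φ₁ cos Δλ) = 273.36°
Δθ = θ₂ − θ₁ = +13.5°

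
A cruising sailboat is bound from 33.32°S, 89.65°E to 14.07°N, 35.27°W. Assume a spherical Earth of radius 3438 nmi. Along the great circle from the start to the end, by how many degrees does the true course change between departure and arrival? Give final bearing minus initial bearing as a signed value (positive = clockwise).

Initial bearing θ₁ = atan2(sin Δλ cos φ₂, cos φ₁ sin φ₂ − sin φ₁ cos φ₂ cos Δλ) = 262.70°
Final bearing θ₂ = (initial bearing from the destination back to the start) + 180° = 301.30°
Δθ = θ₂ − θ₁ = +38.6°

+38.6°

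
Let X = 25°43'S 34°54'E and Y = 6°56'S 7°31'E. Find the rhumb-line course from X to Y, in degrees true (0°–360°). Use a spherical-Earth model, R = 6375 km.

305.7°

Δψ = ln[tan(π/4+φ₂/2)/tan(π/4+φ₁/2)] = +0.3434
Δλ = -0.4779 rad (taken the short way round)
course = atan2(Δλ, Δψ) = 305.70°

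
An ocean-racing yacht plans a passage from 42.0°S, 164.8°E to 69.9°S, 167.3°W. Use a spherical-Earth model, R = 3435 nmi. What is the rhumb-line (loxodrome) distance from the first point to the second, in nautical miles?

1892 nmi

Δψ = ln[tan(π/4+φ₂/2)/tan(π/4+φ₁/2)] = -0.9212;  Δφ = -0.4869 rad,  Δλ = +0.4869 rad
q = Δφ/Δψ = 0.5286
d = R·√(Δφ² + q²Δλ²) = 3435·0.55080 = 1892 nmi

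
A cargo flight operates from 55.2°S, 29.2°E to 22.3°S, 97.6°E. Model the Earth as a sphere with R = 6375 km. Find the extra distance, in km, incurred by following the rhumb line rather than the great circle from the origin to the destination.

179 km

Great circle: cos σ = sin φ₁ sin φ₂ + cos φ₁ cos φ₂ cos Δλ,  σ = 1.0403 rad → d_gc = 6631.8 km
Rhumb line: Δψ = +0.7609, q = Δφ/Δψ = 0.7546, d_rh = R√(Δφ²+q²Δλ²) = 6810.6 km
Excess = 6810.6 − 6631.8 = 178.8 ≈ 179 km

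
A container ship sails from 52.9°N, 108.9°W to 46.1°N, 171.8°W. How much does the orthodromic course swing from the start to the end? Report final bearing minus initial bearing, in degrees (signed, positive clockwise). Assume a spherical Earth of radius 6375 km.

-50.0°

Initial bearing θ₁ = atan2(sin Δλ cos φ₂, cos φ₁ sin φ₂ − sin φ₁ cos φ₂ cos Δλ) = 286.49°
Final bearing θ₂ = (initial bearing from the destination back to the start) + 180° = 236.53°
Δθ = θ₂ − θ₁ = -50.0°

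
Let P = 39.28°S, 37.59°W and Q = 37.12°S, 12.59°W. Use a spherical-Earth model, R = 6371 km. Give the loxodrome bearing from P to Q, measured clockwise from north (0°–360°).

83.7°

Meridional parts: M(φ₁)=-0.7466, M(φ₂)=-0.6986 → ΔM = +0.0480;  Δλ = +0.4363 rad
tan C = Δλ / ΔM = +9.0944 → C = 83.73°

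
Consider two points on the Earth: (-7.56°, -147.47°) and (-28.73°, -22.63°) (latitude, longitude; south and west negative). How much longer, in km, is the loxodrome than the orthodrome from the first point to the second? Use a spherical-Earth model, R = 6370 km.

Great circle: cos σ = sin φ₁ sin φ₂ + cos φ₁ cos φ₂ cos Δλ,  σ = 2.0190 rad → d_gc = 12861.1 km
Rhumb line: Δψ = -0.3915, q = Δφ/Δψ = 0.9437, d_rh = R√(Δφ²+q²Δλ²) = 13307.4 km
Excess = 13307.4 − 12861.1 = 446.3 ≈ 446 km

446 km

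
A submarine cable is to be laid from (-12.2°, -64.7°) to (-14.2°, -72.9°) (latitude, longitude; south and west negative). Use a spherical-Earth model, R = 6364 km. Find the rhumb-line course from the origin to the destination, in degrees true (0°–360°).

255.9°

Meridional parts: M(φ₁)=-0.2146, M(φ₂)=-0.2504 → ΔM = -0.0359;  Δλ = -0.1431 rad
tan C = Δλ / ΔM = +3.9914 → C = 255.93°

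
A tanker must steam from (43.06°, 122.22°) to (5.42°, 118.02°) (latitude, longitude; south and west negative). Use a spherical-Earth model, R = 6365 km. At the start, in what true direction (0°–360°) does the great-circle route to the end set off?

186.8°

N = sin Δλ·cos φ₂ = -0.0729;  D = cos φ₁ sin φ₂ − sin φ₁ cos φ₂ cos Δλ = -0.6089
initial course = atan2(N, D) = 186.83°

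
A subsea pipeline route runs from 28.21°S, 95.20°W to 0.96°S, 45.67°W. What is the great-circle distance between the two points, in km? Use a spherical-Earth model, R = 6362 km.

6059 km

Haversine: a = sin²(Δφ/2)+cos φ₁ cos φ₂ sin²(Δλ/2) = 0.21010;  σ = 2·atan2(√a,√(1−a))
σ = 54.564° → d = Rσ = 6362·0.95232 = 6059 km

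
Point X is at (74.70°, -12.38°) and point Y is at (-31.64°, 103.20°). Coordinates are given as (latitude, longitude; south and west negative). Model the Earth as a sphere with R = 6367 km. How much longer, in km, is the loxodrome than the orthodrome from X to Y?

Great circle: cos σ = sin φ₁ sin φ₂ + cos φ₁ cos φ₂ cos Δλ,  σ = 2.2180 rad → d_gc = 14122.2 km
Rhumb line: Δψ = -2.5902, q = Δφ/Δψ = 0.7165, d_rh = R√(Δφ²+q²Δλ²) = 14978.0 km
Excess = 14978.0 − 14122.2 = 855.8 ≈ 856 km

856 km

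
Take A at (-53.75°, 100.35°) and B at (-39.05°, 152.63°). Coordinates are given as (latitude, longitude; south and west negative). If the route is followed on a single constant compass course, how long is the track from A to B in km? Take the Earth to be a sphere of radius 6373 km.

4298 km

Rhumb course C = atan2(Δλ, Δψ) with Δψ = ln[tan(π/4+φ₂/2)/tan(π/4+φ₁/2)] = +0.3754, Δλ = +0.9125 → C = 67.64°
d = R·|Δφ| / |cos C| = 6373·0.25656 / 0.38044 = 4298 km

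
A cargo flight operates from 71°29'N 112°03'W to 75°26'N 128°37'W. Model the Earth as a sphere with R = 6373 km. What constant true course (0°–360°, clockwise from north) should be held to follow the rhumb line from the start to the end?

310.1°

Δψ = ln[tan(π/4+φ₂/2)/tan(π/4+φ₁/2)] = +0.2433
Δλ = -0.2891 rad (taken the short way round)
course = atan2(Δλ, Δψ) = 310.08°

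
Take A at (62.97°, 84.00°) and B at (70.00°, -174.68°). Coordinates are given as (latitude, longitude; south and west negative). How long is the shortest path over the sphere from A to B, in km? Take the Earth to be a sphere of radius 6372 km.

4030 km

Haversine: a = sin²(Δφ/2)+cos φ₁ cos φ₂ sin²(Δλ/2) = 0.09673;  σ = 2·atan2(√a,√(1−a))
σ = 36.241° → d = Rσ = 6372·0.63252 = 4030 km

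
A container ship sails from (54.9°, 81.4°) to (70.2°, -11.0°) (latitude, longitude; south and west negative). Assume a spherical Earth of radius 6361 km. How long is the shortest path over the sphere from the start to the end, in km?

Haversine: a = sin²(Δφ/2)+cos φ₁ cos φ₂ sin²(Δλ/2) = 0.11919;  σ = 2·atan2(√a,√(1−a))
σ = 40.392° → d = Rσ = 6361·0.70498 = 4484 km

4484 km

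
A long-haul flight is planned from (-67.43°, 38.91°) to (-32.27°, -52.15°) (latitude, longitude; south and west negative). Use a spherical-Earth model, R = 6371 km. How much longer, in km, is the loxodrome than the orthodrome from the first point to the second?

491 km

Great circle: cos σ = sin φ₁ sin φ₂ + cos φ₁ cos φ₂ cos Δλ,  σ = 1.0621 rad → d_gc = 6766.8 km
Rhumb line: Δψ = +1.0161, q = Δφ/Δψ = 0.6039, d_rh = R√(Δφ²+q²Δλ²) = 7258.0 km
Excess = 7258.0 − 6766.8 = 491.2 ≈ 491 km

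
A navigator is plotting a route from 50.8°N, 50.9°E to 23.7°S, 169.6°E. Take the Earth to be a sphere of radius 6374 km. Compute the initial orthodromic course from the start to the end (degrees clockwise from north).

83.8°

N = sin Δλ·cos φ₂ = +0.8032;  D = cos φ₁ sin φ₂ − sin φ₁ cos φ₂ cos Δλ = +0.0867
initial course = atan2(N, D) = 83.84°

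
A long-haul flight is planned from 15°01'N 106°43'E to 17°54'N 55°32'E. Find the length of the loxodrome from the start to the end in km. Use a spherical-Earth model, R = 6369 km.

5465 km

Δψ = ln[tan(π/4+φ₂/2)/tan(π/4+φ₁/2)] = +0.0525;  Δφ = +0.0503 rad,  Δλ = -0.8933 rad
q = Δφ/Δψ = 0.9589
d = R·√(Δφ² + q²Δλ²) = 6369·0.85809 = 5465 km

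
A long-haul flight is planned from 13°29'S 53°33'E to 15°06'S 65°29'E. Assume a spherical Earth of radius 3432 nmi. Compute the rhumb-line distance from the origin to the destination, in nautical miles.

Δψ = ln[tan(π/4+φ₂/2)/tan(π/4+φ₁/2)] = -0.0291;  Δφ = -0.0282 rad,  Δλ = +0.2083 rad
q = Δφ/Δψ = 0.9690
d = R·√(Δφ² + q²Δλ²) = 3432·0.20379 = 699 nmi

699 nmi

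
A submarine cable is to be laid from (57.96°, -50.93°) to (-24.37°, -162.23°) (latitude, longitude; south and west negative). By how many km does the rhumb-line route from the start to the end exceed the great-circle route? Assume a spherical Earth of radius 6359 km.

Great circle: cos σ = sin φ₁ sin φ₂ + cos φ₁ cos φ₂ cos Δλ,  σ = 2.1239 rad → d_gc = 13505.753 km
Rhumb line: Δψ = -1.6866, q = Δφ/Δψ = 0.8520, d_rh = R√(Δφ²+q²Δλ²) = 13937.251 km
Excess = 13937.251 − 13505.753 = 431.498 ≈ 431 km

431 km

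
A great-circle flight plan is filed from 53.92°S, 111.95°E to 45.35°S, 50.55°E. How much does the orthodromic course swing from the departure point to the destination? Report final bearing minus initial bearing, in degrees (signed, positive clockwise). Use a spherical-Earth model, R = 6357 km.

At departure: θ₁ = atan2(sin Δλ cos φ₂, cos φ₁ sin φ₂ − sin φ₁ cos φ₂ cos Δλ) = 256.59°
At arrival: θ₂ = atan2(sin Δλ cos φ₁, −cos φ₂ sin φ₁ + sin φ₂ cos φ₁ cos Δλ) = 305.40°
Δθ = θ₂ − θ₁ = +48.8°

+48.8°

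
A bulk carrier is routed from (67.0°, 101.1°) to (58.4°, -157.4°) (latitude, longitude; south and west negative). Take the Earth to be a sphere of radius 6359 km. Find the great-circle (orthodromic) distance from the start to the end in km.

4661 km

cos σ = sin φ₁ sin φ₂ + cos φ₁ cos φ₂ cos Δλ
      = sin(67.00°)sin(58.40°) + cos(67.00°)cos(58.40°)cos(101.50°) = 0.7432
σ = 41.995° → d = Rσ = 6359·0.73295 = 4661 km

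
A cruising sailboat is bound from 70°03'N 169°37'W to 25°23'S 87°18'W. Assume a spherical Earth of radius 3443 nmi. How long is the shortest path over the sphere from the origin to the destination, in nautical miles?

cos σ = sin φ₁ sin φ₂ + cos φ₁ cos φ₂ cos Δλ
      = sin(70.05°)sin(-25.38°) + cos(70.05°)cos(-25.38°)cos(82.32°) = -0.3617
σ = 111.207° → d = Rσ = 3443·1.94092 = 6683 nmi

6683 nmi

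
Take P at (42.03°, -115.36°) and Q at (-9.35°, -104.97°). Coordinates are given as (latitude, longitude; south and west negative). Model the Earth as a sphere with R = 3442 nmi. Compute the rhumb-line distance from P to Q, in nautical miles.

3140 nmi

Rhumb course C = atan2(Δλ, Δψ) with Δψ = ln[tan(π/4+φ₂/2)/tan(π/4+φ₁/2)] = -0.9738, Δλ = +0.1813 → C = 169.45°
d = R·|Δφ| / |cos C| = 3442·0.89675 / 0.98310 = 3140 nmi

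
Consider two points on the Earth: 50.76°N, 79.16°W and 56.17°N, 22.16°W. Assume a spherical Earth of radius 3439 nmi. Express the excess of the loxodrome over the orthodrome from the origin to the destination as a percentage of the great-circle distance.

2.8%

Great circle: σ = 0.5823 rad → d_gc = Rσ = 2002.7 nmi
Rhumb: Δφ = +0.0944, Δλ = +0.9948, Δψ = +0.1589, q = Δφ/Δψ = 0.5943 → d_rh = R√(Δφ²+q²Δλ²) = 2059.0 nmi
Excess = (2059.0 − 2002.7) / 2002.7 = 56.3 / 2002.7 = 2.81% ≈ 2.8%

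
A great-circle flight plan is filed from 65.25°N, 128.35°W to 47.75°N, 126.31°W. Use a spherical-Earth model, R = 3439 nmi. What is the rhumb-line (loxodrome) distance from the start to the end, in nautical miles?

1052 nmi

Rhumb course C = atan2(Δλ, Δψ) with Δψ = ln[tan(π/4+φ₂/2)/tan(π/4+φ₁/2)] = -0.5659, Δλ = +0.0356 → C = 176.40°
d = R·|Δφ| / |cos C| = 3439·0.30543 / 0.99803 = 1052 nmi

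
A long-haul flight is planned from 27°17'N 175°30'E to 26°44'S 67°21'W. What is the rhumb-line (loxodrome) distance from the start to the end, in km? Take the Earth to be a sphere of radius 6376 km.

13910 km

Δψ = ln[tan(π/4+φ₂/2)/tan(π/4+φ₁/2)] = -0.9798;  Δφ = -0.9428 rad,  Δλ = +2.0447 rad
q = Δφ/Δψ = 0.9622
d = R·√(Δφ² + q²Δλ²) = 6376·2.18165 = 13910 km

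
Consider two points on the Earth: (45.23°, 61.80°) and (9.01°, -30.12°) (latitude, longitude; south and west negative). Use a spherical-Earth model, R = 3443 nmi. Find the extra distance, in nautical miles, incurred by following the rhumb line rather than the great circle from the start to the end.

Great circle: cos σ = sin φ₁ sin φ₂ + cos φ₁ cos φ₂ cos Δλ,  σ = 1.4828 rad → d_gc = 5105.3 nmi
Rhumb line: Δψ = -0.7292, q = Δφ/Δψ = 0.8670, d_rh = R√(Δφ²+q²Δλ²) = 5260.2 nmi
Excess = 5260.2 − 5105.3 = 154.9 ≈ 155 nmi

155 nmi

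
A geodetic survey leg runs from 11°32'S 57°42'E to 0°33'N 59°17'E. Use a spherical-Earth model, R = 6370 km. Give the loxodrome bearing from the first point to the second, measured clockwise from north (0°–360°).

7.4°

Δψ = ln[tan(π/4+φ₂/2)/tan(π/4+φ₁/2)] = +0.2123
Δλ = +0.0276 rad (taken the short way round)
course = atan2(Δλ, Δψ) = 7.42°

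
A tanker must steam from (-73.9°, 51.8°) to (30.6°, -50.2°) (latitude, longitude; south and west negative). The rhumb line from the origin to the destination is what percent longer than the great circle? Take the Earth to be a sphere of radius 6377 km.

4.4%

Great circle: σ = 2.1397 rad → d_gc = Rσ = 13644.8 km
Rhumb: Δφ = +1.8239, Δλ = -1.7802, Δψ = +2.5174, q = Δφ/Δψ = 0.7245 → d_rh = R√(Δφ²+q²Δλ²) = 14245.3 km
Excess = (14245.3 − 13644.8) / 13644.8 = 600.5 / 13644.8 = 4.40% ≈ 4.4%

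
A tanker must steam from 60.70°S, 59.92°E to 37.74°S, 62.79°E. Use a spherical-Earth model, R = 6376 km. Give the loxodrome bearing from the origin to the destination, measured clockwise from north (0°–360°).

4.6°

Δψ = ln[tan(π/4+φ₂/2)/tan(π/4+φ₁/2)] = +0.6294
Δλ = +0.0501 rad (taken the short way round)
course = atan2(Δλ, Δψ) = 4.55°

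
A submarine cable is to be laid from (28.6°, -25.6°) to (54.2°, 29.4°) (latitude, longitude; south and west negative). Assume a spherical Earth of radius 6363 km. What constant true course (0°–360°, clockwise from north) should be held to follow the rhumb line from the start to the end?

57.6°

Meridional parts: M(φ₁)=+0.5213, M(φ₂)=+1.1301 → ΔM = +0.6088;  Δλ = +0.9599 rad
tan C = Δλ / ΔM = +1.5766 → C = 57.61°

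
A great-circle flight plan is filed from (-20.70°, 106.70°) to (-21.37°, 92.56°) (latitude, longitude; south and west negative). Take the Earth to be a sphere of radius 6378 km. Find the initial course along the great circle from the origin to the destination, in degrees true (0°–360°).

N = sin Δλ·cos φ₂ = -0.2275;  D = cos φ₁ sin φ₂ − sin φ₁ cos φ₂ cos Δλ = -0.0217
initial course = atan2(N, D) = 264.56°

264.6°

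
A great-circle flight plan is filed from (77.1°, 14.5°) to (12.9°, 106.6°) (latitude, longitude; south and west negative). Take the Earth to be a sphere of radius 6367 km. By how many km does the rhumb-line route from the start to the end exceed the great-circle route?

584 km

Great circle: cos σ = sin φ₁ sin φ₂ + cos φ₁ cos φ₂ cos Δλ,  σ = 1.3596 rad → d_gc = 8656.5 km
Rhumb line: Δψ = -1.9528, q = Δφ/Δψ = 0.5738, d_rh = R√(Δφ²+q²Δλ²) = 9240.3 km
Excess = 9240.3 − 8656.5 = 583.8 ≈ 584 km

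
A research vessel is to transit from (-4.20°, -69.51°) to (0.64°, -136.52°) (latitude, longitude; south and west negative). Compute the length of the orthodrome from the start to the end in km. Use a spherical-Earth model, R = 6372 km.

cos σ = sin φ₁ sin φ₂ + cos φ₁ cos φ₂ cos Δλ
      = sin(-4.20°)sin(0.64°) + cos(-4.20°)cos(0.64°)cos(-67.01°) = 0.3887
σ = 67.128° → d = Rσ = 6372·1.17160 = 7465 km

7465 km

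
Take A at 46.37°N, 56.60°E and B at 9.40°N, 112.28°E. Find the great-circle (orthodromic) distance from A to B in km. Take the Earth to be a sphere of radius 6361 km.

Haversine: a = sin²(Δφ/2)+cos φ₁ cos φ₂ sin²(Δλ/2) = 0.24899;  σ = 2·atan2(√a,√(1−a))
σ = 59.866° → d = Rσ = 6361·1.04486 = 6646 km

6646 km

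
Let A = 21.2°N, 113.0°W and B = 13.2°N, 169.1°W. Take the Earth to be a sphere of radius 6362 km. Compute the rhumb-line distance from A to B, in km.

Δψ = ln[tan(π/4+φ₂/2)/tan(π/4+φ₁/2)] = -0.1463;  Δφ = -0.1396 rad,  Δλ = -0.9791 rad
q = Δφ/Δψ = 0.9544
d = R·√(Δφ² + q²Δλ²) = 6362·0.94481 = 6011 km

6011 km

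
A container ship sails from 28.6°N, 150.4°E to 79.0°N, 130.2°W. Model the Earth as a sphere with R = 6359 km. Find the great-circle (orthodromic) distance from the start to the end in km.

6654 km

cos σ = sin φ₁ sin φ₂ + cos φ₁ cos φ₂ cos Δλ
      = sin(28.60°)sin(79.00°) + cos(28.60°)cos(79.00°)cos(79.40°) = 0.5007
σ = 59.953° → d = Rσ = 6359·1.04637 = 6654 km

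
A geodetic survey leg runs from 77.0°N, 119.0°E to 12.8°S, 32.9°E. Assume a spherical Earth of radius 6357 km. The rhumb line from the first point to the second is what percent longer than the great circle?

4.3%

Great circle: σ = 1.7731 rad → d_gc = Rσ = 11271.8 km
Rhumb: Δφ = -1.5673, Δλ = -1.5027, Δψ = -2.3974, q = Δφ/Δψ = 0.6538 → d_rh = R√(Δφ²+q²Δλ²) = 11758.9 km
Excess = (11758.9 − 11271.8) / 11271.8 = 487.1 / 11271.8 = 4.32% ≈ 4.3%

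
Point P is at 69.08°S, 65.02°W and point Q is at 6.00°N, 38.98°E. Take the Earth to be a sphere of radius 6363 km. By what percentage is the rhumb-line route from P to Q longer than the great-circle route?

6.2%

Great circle: σ = 1.7554 rad → d_gc = Rσ = 11169.5 km
Rhumb: Δφ = +1.3104, Δλ = +1.8151, Δψ = +1.7944, q = Δφ/Δψ = 0.7303 → d_rh = R√(Δφ²+q²Δλ²) = 11860.2 km
Excess = (11860.2 − 11169.5) / 11169.5 = 690.7 / 11169.5 = 6.18% ≈ 6.2%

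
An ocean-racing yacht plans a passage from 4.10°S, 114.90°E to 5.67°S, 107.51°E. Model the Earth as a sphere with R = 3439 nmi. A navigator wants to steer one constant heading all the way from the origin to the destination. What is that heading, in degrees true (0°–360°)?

258.0°

Δψ = ln[tan(π/4+φ₂/2)/tan(π/4+φ₁/2)] = -0.0275
Δλ = -0.1290 rad (taken the short way round)
course = atan2(Δλ, Δψ) = 257.96°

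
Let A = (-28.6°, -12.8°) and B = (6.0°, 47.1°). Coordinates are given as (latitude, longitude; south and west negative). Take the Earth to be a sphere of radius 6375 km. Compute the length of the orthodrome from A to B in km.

7475 km

Haversine: a = sin²(Δφ/2)+cos φ₁ cos φ₂ sin²(Δλ/2) = 0.30607;  σ = 2·atan2(√a,√(1−a))
σ = 67.178° → d = Rσ = 6375·1.17248 = 7475 km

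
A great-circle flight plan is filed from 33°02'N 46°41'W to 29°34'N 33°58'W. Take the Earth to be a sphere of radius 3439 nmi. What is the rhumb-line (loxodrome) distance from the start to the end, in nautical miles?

684 nmi

Δψ = ln[tan(π/4+φ₂/2)/tan(π/4+φ₁/2)] = -0.0708;  Δφ = -0.0605 rad,  Δλ = +0.2219 rad
q = Δφ/Δψ = 0.8542
d = R·√(Δφ² + q²Δλ²) = 3439·0.19902 = 684 nmi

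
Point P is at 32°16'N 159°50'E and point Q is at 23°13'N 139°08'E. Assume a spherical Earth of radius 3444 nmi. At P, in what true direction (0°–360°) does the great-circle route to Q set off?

N = sin Δλ·cos φ₂ = -0.3249;  D = cos φ₁ sin φ₂ − sin φ₁ cos φ₂ cos Δλ = -0.1256
initial course = atan2(N, D) = 248.86°

248.9°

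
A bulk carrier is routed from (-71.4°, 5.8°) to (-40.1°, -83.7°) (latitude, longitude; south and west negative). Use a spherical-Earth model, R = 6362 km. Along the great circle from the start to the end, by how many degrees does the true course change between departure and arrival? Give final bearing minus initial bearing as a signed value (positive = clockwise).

+80.8°

At departure: θ₁ = atan2(sin Δλ cos φ₂, cos φ₁ sin φ₂ − sin φ₁ cos φ₂ cos Δλ) = 255.41°
At arrival: θ₂ = atan2(sin Δλ cos φ₁, −cos φ₂ sin φ₁ + sin φ₂ cos φ₁ cos Δλ) = 336.20°
Δθ = θ₂ − θ₁ = +80.8°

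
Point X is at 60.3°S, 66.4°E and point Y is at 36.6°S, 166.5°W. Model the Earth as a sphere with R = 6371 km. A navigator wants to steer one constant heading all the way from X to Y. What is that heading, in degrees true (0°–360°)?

73.9°

Δψ = ln[tan(π/4+φ₂/2)/tan(π/4+φ₁/2)] = +0.6402
Δλ = +2.2183 rad (taken the short way round)
course = atan2(Δλ, Δψ) = 73.90°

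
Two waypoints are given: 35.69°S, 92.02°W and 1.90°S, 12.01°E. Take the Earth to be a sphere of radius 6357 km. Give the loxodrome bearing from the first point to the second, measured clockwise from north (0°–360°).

70.7°

Meridional parts: M(φ₁)=-0.6676, M(φ₂)=-0.0332 → ΔM = +0.6344;  Δλ = +1.8157 rad
tan C = Δλ / ΔM = +2.8619 → C = 70.74°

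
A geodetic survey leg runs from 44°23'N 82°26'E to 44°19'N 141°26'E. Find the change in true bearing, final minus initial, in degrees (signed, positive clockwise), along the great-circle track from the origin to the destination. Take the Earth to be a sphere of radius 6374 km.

+43.2°

Initial bearing θ₁ = atan2(sin Δλ cos φ₂, cos φ₁ sin φ₂ − sin φ₁ cos φ₂ cos Δλ) = 68.50°
Final bearing θ₂ = (initial bearing from the destination back to the start) + 180° = 111.66°
Δθ = θ₂ − θ₁ = +43.2°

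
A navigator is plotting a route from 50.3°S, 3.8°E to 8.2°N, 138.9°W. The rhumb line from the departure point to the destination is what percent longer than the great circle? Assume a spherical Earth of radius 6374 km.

Great circle: σ = 2.2302 rad → d_gc = Rσ = 14215.5 km
Rhumb: Δφ = +1.0210, Δλ = -2.4906, Δψ = +1.1625, q = Δφ/Δψ = 0.8783 → d_rh = R√(Δφ²+q²Δλ²) = 15387.4 km
Excess = (15387.4 − 14215.5) / 14215.5 = 1171.9 / 14215.5 = 8.24% ≈ 8.2%

8.2%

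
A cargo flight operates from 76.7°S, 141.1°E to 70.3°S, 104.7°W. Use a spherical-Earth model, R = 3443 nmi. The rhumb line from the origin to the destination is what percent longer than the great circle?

Great circle: σ = 0.4855 rad → d_gc = Rσ = 1671.7 nmi
Rhumb: Δφ = +0.1117, Δλ = +1.9932, Δψ = +0.3983, q = Δφ/Δψ = 0.2805 → d_rh = R√(Δφ²+q²Δλ²) = 1962.7 nmi
Excess = (1962.7 − 1671.7) / 1671.7 = 291.0 / 1671.7 = 17.41% ≈ 17.4%

17.4%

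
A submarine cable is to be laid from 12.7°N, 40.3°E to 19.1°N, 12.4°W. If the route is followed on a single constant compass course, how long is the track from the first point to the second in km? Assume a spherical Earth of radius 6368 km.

5674 km

Δψ = ln[tan(π/4+φ₂/2)/tan(π/4+φ₁/2)] = +0.1162;  Δφ = +0.1117 rad,  Δλ = -0.9198 rad
q = Δφ/Δψ = 0.9612
d = R·√(Δφ² + q²Δλ²) = 6368·0.89109 = 5674 km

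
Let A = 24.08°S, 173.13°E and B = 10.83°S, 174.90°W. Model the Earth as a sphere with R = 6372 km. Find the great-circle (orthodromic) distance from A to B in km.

1943 km

cos σ = sin φ₁ sin φ₂ + cos φ₁ cos φ₂ cos Δλ
      = sin(-24.08°)sin(-10.83°) + cos(-24.08°)cos(-10.83°)cos(11.97°) = 0.9539
σ = 17.469° → d = Rσ = 6372·0.30489 = 1943 km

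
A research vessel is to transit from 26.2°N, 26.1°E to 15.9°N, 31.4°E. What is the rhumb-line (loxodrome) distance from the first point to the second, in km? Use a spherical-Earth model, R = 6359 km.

Rhumb course C = atan2(Δλ, Δψ) with Δψ = ln[tan(π/4+φ₂/2)/tan(π/4+φ₁/2)] = -0.1930, Δλ = +0.0925 → C = 154.39°
d = R·|Δφ| / |cos C| = 6359·0.17977 / 0.90174 = 1268 km

1268 km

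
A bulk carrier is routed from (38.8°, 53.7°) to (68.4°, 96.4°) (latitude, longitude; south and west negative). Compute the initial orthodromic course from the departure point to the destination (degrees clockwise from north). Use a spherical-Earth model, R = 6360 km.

24.2°

θ = atan2( sin Δλ·cos φ₂ ,  cos φ₁ sin φ₂ − sin φ₁ cos φ₂ cos Δλ )
  = atan2(+0.2496, +0.5551) = 24.22°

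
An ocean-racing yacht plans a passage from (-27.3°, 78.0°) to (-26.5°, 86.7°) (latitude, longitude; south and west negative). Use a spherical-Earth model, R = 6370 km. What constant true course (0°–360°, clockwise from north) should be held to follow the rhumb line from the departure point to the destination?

Meridional parts: M(φ₁)=-0.4956, M(φ₂)=-0.4799 → ΔM = +0.0157;  Δλ = +0.1518 rad
tan C = Δλ / ΔM = +9.6982 → C = 84.11°

84.1°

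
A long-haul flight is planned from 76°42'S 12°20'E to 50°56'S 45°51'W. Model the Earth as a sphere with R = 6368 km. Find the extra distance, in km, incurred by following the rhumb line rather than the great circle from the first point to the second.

Great circle: cos σ = sin φ₁ sin φ₂ + cos φ₁ cos φ₂ cos Δλ,  σ = 0.5880 rad → d_gc = 3744.7 km
Rhumb line: Δψ = +1.1128, q = Δφ/Δψ = 0.4041, d_rh = R√(Δφ²+q²Δλ²) = 3876.9 km
Excess = 3876.9 − 3744.7 = 132.2 ≈ 132 km

132 km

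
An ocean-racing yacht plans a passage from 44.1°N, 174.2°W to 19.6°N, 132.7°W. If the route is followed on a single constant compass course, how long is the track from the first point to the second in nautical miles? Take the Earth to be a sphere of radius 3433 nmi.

Δψ = ln[tan(π/4+φ₂/2)/tan(π/4+φ₁/2)] = -0.5104;  Δφ = -0.4276 rad,  Δλ = +0.7243 rad
q = Δφ/Δψ = 0.8378
d = R·√(Δφ² + q²Δλ²) = 3433·0.74237 = 2549 nmi

2549 nmi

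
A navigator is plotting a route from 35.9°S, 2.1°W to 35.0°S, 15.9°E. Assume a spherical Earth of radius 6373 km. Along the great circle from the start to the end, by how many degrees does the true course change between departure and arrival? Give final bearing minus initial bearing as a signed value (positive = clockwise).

At departure: θ₁ = atan2(sin Δλ cos φ₂, cos φ₁ sin φ₂ − sin φ₁ cos φ₂ cos Δλ) = 91.77°
At arrival: θ₂ = atan2(sin Δλ cos φ₁, −cos φ₂ sin φ₁ + sin φ₂ cos φ₁ cos Δλ) = 81.27°
Δθ = θ₂ − θ₁ = -10.5°

-10.5°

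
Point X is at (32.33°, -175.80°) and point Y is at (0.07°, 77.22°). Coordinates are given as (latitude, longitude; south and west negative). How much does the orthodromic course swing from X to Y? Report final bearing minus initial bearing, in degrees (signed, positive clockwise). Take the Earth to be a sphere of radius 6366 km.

-42.8°

Initial bearing θ₁ = atan2(sin Δλ cos φ₂, cos φ₁ sin φ₂ − sin φ₁ cos φ₂ cos Δλ) = 279.33°
Final bearing θ₂ = (initial bearing from the destination back to the start) + 180° = 236.49°
Δθ = θ₂ − θ₁ = -42.8°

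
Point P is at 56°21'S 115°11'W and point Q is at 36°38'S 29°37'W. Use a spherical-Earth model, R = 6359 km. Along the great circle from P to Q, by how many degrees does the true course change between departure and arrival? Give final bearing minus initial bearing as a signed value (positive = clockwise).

Initial bearing θ₁ = atan2(sin Δλ cos φ₂, cos φ₁ sin φ₂ − sin φ₁ cos φ₂ cos Δλ) = 109.22°
Final bearing θ₂ = (initial bearing from the destination back to the start) + 180° = 40.69°
Δθ = θ₂ − θ₁ = -68.5°

-68.5°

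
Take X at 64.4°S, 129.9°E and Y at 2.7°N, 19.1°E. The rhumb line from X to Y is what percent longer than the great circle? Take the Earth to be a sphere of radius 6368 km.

Great circle: σ = 1.7678 rad → d_gc = Rσ = 11257.5 km
Rhumb: Δφ = +1.1711, Δλ = -1.9338, Δψ = +1.5291, q = Δφ/Δψ = 0.7659 → d_rh = R√(Δφ²+q²Δλ²) = 12023.8 km
Excess = (12023.8 − 11257.5) / 11257.5 = 766.3 / 11257.5 = 6.81% ≈ 6.8%

6.8%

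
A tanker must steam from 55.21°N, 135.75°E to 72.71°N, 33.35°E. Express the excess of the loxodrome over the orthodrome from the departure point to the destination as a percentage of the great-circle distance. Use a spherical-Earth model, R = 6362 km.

12.2%

Great circle: σ = 0.7262 rad → d_gc = Rσ = 4619.9 km
Rhumb: Δφ = +0.3054, Δλ = -1.7872, Δψ = +0.7230, q = Δφ/Δψ = 0.4225 → d_rh = R√(Δφ²+q²Δλ²) = 5181.7 km
Excess = (5181.7 − 4619.9) / 4619.9 = 561.8 / 4619.9 = 12.16% ≈ 12.2%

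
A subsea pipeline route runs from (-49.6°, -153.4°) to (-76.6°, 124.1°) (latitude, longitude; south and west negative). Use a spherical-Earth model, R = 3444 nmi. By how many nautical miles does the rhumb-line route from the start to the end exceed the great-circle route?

Great circle: cos σ = sin φ₁ sin φ₂ + cos φ₁ cos φ₂ cos Δλ,  σ = 0.7069 rad → d_gc = 2434.4 nmi
Rhumb line: Δψ = -1.1417, q = Δφ/Δψ = 0.4128, d_rh = R√(Δφ²+q²Δλ²) = 2612.2 nmi
Excess = 2612.2 − 2434.4 = 177.8 ≈ 178 nmi

178 nmi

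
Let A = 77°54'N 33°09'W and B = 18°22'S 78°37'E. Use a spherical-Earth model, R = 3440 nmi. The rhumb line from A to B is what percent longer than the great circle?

Great circle: σ = 1.9626 rad → d_gc = Rσ = 6751.4 nmi
Rhumb: Δφ = -1.6802, Δλ = +1.9507, Δψ = -2.5706, q = Δφ/Δψ = 0.6536 → d_rh = R√(Δφ²+q²Δλ²) = 7255.5 nmi
Excess = (7255.5 − 6751.4) / 6751.4 = 504.1 / 6751.4 = 7.47% ≈ 7.5%

7.5%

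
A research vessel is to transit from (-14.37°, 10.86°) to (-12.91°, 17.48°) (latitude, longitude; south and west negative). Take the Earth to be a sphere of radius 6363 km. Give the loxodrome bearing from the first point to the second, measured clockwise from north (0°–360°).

77.2°

Meridional parts: M(φ₁)=-0.2535, M(φ₂)=-0.2273 → ΔM = +0.0262;  Δλ = +0.1155 rad
tan C = Δλ / ΔM = +4.4062 → C = 77.21°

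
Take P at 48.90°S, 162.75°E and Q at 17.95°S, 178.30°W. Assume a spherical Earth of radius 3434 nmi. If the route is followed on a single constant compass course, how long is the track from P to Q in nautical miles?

Δψ = ln[tan(π/4+φ₂/2)/tan(π/4+φ₁/2)] = +0.6626;  Δφ = +0.5402 rad,  Δλ = +0.3307 rad
q = Δφ/Δψ = 0.8152
d = R·√(Δφ² + q²Δλ²) = 3434·0.60373 = 2073 nmi

2073 nmi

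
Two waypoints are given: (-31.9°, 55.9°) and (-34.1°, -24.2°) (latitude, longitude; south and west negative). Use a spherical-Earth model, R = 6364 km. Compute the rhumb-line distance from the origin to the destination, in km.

7465 km

Δψ = ln[tan(π/4+φ₂/2)/tan(π/4+φ₁/2)] = -0.0458;  Δφ = -0.0384 rad,  Δλ = -1.3980 rad
q = Δφ/Δψ = 0.8386
d = R·√(Δφ² + q²Δλ²) = 6364·1.17296 = 7465 km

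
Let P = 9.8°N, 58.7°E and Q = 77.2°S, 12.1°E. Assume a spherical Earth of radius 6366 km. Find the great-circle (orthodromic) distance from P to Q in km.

cos σ = sin φ₁ sin φ₂ + cos φ₁ cos φ₂ cos Δλ
      = sin(9.80°)sin(-77.20°) + cos(9.80°)cos(-77.20°)cos(-46.60°) = -0.0160
σ = 90.915° → d = Rσ = 6366·1.58677 = 10101 km

10101 km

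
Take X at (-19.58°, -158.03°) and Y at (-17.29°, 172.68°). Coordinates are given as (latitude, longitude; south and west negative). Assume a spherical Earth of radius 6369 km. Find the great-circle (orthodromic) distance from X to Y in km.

3096 km

cos σ = sin φ₁ sin φ₂ + cos φ₁ cos φ₂ cos Δλ
      = sin(-19.58°)sin(-17.29°) + cos(-19.58°)cos(-17.29°)cos(-29.29°) = 0.8842
σ = 27.848° → d = Rσ = 6369·0.48604 = 3096 km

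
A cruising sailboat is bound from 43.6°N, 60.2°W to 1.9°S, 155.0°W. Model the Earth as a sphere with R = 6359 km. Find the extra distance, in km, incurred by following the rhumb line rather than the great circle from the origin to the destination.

Great circle: cos σ = sin φ₁ sin φ₂ + cos φ₁ cos φ₂ cos Δλ,  σ = 1.6543 rad → d_gc = 10519.83 km
Rhumb line: Δψ = -0.8804, q = Δφ/Δψ = 0.9020, d_rh = R√(Δφ²+q²Δλ²) = 10750.28 km
Excess = 10750.28 − 10519.83 = 230.45 ≈ 230 km

230 km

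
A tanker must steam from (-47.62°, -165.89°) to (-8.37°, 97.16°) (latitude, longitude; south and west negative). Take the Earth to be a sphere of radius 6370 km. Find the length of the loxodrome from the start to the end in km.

10199 km

Δψ = ln[tan(π/4+φ₂/2)/tan(π/4+φ₁/2)] = +0.8010;  Δφ = +0.6850 rad,  Δλ = -1.6921 rad
q = Δφ/Δψ = 0.8552
d = R·√(Δφ² + q²Δλ²) = 6370·1.60111 = 10199 km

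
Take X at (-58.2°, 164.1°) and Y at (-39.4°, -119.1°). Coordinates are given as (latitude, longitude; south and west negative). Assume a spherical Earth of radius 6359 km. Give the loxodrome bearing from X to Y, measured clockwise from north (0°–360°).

Meridional parts: M(φ₁)=-1.2558, M(φ₂)=-0.7493 → ΔM = +0.5065;  Δλ = +1.3404 rad
tan C = Δλ / ΔM = +2.6466 → C = 69.30°

69.3°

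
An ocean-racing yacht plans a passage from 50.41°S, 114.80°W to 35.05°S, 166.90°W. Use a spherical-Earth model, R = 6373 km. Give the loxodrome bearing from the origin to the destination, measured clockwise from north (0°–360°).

Δψ = ln[tan(π/4+φ₂/2)/tan(π/4+φ₁/2)] = +0.3680
Δλ = -0.9093 rad (taken the short way round)
course = atan2(Δλ, Δψ) = 292.03°

292.0°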